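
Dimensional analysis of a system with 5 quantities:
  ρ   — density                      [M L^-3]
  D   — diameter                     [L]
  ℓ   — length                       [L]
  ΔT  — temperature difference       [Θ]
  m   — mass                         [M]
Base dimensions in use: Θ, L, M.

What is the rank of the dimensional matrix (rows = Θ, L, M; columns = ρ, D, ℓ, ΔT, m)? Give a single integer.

3

Exponent matrix [Θ,L,M] × [ρ,D,ℓ,ΔT,m]:
  Θ: [ 0  0  0  1  0]
  L: [-3  1  1  0  0]
  M: [ 1  0  0  0  1]
Echelon form has 3 nonzero rows (pivots: ρ,D,ΔT)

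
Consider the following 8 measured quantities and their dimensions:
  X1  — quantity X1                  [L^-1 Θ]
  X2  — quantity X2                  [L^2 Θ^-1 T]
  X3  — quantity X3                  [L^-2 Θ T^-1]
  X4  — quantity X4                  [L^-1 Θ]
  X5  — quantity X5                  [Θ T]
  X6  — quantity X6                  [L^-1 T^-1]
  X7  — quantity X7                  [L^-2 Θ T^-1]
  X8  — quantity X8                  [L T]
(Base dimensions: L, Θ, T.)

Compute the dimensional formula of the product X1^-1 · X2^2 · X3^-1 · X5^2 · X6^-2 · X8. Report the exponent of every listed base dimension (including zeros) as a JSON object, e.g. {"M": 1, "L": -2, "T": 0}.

Exponent matrix [L,Θ,T] × [X1,X2,X3,X4,X5,X6,X7,X8]:
  L: [-1  2 -2 -1  0 -1 -2  1]
  Θ: [ 1 -1  1  1  1  0  1  0]
  T: [ 0  1 -1  0  1 -1 -1  1]
  [L]: (-1)·-1+(2)·2+(-1)·-2+(2)·0+(-2)·-1+(1)·1 = 10
  [Θ]: (-1)·1+(2)·-1+(-1)·1+(2)·1+(-2)·0+(1)·0 = -2
  [T]: (-1)·0+(2)·1+(-1)·-1+(2)·1+(-2)·-1+(1)·1 = 8
⇒ L^10 Θ^-2 T^8

{"L": 10, "Θ": -2, "T": 8}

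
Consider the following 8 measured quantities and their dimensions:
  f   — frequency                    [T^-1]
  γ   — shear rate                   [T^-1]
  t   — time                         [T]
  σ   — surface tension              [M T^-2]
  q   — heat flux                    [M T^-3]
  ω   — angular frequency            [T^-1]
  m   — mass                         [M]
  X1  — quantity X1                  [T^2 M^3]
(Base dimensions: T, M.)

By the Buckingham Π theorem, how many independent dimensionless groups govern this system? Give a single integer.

Write exponents as rows T,M / cols f,γ,t,σ,q,ω,m,X1:
  T: [-1 -1  1 -2 -3 -1  0  2]
  M: [ 0  0  0  1  1  0  1  3]
Echelon form has 2 nonzero rows (pivots: f,σ)
n=8, r=2 ⇒ 6 dimensionless groups

6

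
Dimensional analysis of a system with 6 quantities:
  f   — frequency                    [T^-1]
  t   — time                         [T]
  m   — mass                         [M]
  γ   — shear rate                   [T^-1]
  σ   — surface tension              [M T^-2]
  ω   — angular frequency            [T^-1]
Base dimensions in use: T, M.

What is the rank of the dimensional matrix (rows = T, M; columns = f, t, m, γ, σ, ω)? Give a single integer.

2

Dimensional matrix (T×M by f×t×m×γ×σ×ω):
  T: [-1  1  0 -1 -2 -1]
  M: [ 0  0  1  0  1  0]
RREF → pivots at {f,m} ⇒ r = 2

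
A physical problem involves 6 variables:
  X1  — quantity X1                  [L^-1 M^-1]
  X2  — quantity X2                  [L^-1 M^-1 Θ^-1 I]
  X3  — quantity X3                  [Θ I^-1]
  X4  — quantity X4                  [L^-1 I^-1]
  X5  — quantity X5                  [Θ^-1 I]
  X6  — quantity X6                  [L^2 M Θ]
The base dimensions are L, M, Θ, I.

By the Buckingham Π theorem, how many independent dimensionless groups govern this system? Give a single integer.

Write exponents as rows L,M,Θ,I / cols X1,X2,X3,X4,X5,X6:
  L: [-1 -1  0 -1  0  2]
  M: [-1 -1  0  0  0  1]
  Θ: [ 0 -1  1  0 -1  1]
  I: [ 0  1 -1 -1  1  0]
Row reduction gives pivot columns X1,X2,X4; rank = 3
6 vars − rank 3 = 3 Π groups

3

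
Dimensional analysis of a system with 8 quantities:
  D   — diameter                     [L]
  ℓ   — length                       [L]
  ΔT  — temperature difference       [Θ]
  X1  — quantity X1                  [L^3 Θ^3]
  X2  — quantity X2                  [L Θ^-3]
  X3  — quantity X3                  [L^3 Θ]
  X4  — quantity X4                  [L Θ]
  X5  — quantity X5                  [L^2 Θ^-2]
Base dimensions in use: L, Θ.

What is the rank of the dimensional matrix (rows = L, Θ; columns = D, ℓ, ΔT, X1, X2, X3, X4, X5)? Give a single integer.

Write exponents as rows L,Θ / cols D,ℓ,ΔT,X1,X2,X3,X4,X5:
  L: [ 1  1  0  3  1  3  1  2]
  Θ: [ 0  0  1  3 -3  1  1 -2]
Echelon form has 2 nonzero rows (pivots: D,ΔT)

2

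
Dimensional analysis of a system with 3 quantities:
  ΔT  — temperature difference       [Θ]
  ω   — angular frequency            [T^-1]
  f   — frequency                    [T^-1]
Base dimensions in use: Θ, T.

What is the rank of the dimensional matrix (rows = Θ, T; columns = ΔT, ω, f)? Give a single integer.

2

Write exponents as rows Θ,T / cols ΔT,ω,f:
  Θ: [ 1  0  0]
  T: [ 0 -1 -1]
Row reduction gives pivot columns ΔT,ω; rank = 2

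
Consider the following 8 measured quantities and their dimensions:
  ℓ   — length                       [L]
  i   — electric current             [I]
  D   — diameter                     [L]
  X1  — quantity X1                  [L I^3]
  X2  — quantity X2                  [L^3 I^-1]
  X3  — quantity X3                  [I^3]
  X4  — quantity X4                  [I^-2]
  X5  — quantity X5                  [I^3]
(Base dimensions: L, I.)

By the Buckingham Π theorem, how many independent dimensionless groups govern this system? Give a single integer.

Write exponents as rows L,I / cols ℓ,i,D,X1,X2,X3,X4,X5:
  L: [ 1  0  1  1  3  0  0  0]
  I: [ 0  1  0  3 -1  3 -2  3]
RREF → pivots at {ℓ,i} ⇒ r = 2
Π count = n − r = 8 − 2 = 6

6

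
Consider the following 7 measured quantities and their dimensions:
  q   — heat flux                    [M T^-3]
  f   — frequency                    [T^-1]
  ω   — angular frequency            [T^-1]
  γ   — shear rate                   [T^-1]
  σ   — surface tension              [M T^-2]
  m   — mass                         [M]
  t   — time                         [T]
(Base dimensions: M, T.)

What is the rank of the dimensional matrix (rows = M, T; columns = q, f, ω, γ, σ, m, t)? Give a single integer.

Dimensional matrix (M×T by q×f×ω×γ×σ×m×t):
  M: [ 1  0  0  0  1  1  0]
  T: [-3 -1 -1 -1 -2  0  1]
Row reduction gives pivot columns q,f; rank = 2

2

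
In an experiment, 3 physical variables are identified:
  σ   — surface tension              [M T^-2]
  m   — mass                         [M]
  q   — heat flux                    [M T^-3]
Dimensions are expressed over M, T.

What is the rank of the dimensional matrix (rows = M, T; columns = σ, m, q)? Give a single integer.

2

Dimensional matrix (M×T by σ×m×q):
  M: [ 1  1  1]
  T: [-2  0 -3]
Echelon form has 2 nonzero rows (pivots: σ,m)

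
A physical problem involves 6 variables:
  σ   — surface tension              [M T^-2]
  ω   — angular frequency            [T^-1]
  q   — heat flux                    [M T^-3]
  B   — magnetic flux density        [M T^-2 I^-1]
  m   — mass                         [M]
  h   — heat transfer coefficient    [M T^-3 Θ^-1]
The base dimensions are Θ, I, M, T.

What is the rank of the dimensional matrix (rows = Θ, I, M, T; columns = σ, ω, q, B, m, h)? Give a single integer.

Exponent matrix [Θ,I,M,T] × [σ,ω,q,B,m,h]:
  Θ: [ 0  0  0  0  0 -1]
  I: [ 0  0  0 -1  0  0]
  M: [ 1  0  1  1  1  1]
  T: [-2 -1 -3 -2  0 -3]
RREF → pivots at {σ,ω,B,h} ⇒ r = 4

4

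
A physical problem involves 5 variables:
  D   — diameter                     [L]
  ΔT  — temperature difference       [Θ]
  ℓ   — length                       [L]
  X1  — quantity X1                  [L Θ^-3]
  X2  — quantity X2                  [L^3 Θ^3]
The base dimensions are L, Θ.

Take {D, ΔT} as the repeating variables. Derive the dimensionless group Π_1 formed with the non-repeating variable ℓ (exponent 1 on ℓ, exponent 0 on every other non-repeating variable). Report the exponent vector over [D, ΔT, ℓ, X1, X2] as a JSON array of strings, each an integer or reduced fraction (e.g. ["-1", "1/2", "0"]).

["-1", "0", "1", "0", "0"]

Dimensional matrix (L×Θ by D×ΔT×ℓ×X1×X2):
  L: [ 1  0  1  1  3]
  Θ: [ 0  1  0 -3  3]
RREF → pivots at {D,ΔT} ⇒ r = 2
Pivot set = {D,ΔT}, free = {ℓ,X1,X2}
RREF:
  r0: [   1    0    1    1    3]
  r1: [   0    1    0   -3    3]
Fix exponent of ℓ at 1, X1 at 0, X2 at 0; solve each RREF row for its pivot's exponent:
  r0: exp(D) + (1)·1 = 0 ⇒ exp(D) = -1
  r1: exp(ΔT) + (0)·1 = 0 ⇒ exp(ΔT) = 0
Π_1 = D^-1 · ℓ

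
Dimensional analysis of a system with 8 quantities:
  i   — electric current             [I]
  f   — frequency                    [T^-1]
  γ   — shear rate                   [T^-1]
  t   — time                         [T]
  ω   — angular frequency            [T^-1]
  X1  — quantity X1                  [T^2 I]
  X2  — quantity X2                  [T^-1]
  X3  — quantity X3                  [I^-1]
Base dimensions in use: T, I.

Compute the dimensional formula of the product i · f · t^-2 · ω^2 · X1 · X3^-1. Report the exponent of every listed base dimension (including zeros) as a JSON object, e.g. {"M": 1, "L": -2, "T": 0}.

{"T": -3, "I": 3}

Write exponents as rows T,I / cols i,f,γ,t,ω,X1,X2,X3:
  T: [ 0 -1 -1  1 -1  2 -1  0]
  I: [ 1  0  0  0  0  1  0 -1]
  [T]: (1)·0+(1)·-1+(-2)·1+(2)·-1+(1)·2+(-1)·0 = -3
  [I]: (1)·1+(1)·0+(-2)·0+(2)·0+(1)·1+(-1)·-1 = 3
⇒ T^-3 I^3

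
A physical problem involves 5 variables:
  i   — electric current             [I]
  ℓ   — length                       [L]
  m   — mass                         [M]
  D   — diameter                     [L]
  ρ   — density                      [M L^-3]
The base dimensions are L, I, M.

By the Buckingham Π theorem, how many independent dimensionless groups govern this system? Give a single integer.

Dimensional matrix (L×I×M by i×ℓ×m×D×ρ):
  L: [ 0  1  0  1 -3]
  I: [ 1  0  0  0  0]
  M: [ 0  0  1  0  1]
Row reduction gives pivot columns i,ℓ,m; rank = 3
5 vars − rank 3 = 2 Π groups

2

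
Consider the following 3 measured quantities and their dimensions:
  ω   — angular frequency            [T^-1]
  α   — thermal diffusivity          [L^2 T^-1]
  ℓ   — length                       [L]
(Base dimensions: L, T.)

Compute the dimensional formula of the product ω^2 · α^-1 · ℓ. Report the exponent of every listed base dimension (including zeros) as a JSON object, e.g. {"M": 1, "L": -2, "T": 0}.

{"L": -1, "T": -1}

Write exponents as rows L,T / cols ω,α,ℓ:
  L: [ 0  2  1]
  T: [-1 -1  0]
  [L]: (2)·0+(-1)·2+(1)·1 = -1
  [T]: (2)·-1+(-1)·-1+(1)·0 = -1
⇒ L^-1 T^-1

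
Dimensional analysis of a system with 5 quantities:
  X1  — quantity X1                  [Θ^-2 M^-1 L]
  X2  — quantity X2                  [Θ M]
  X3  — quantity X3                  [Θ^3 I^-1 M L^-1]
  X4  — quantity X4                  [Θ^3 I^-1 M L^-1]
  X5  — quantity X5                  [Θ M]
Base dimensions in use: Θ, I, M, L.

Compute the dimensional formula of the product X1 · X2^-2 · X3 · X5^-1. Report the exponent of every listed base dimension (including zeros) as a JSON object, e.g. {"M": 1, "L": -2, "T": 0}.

{"Θ": -2, "I": -1, "M": -3, "L": 0}

Write exponents as rows Θ,I,M,L / cols X1,X2,X3,X4,X5:
  Θ: [-2  1  3  3  1]
  I: [ 0  0 -1 -1  0]
  M: [-1  1  1  1  1]
  L: [ 1  0 -1 -1  0]
  [Θ]: (1)·-2+(-2)·1+(1)·3+(-1)·1 = -2
  [I]: (1)·0+(-2)·0+(1)·-1+(-1)·0 = -1
  [M]: (1)·-1+(-2)·1+(1)·1+(-1)·1 = -3
  [L]: (1)·1+(-2)·0+(1)·-1+(-1)·0 = 0
⇒ Θ^-2 I^-1 M^-3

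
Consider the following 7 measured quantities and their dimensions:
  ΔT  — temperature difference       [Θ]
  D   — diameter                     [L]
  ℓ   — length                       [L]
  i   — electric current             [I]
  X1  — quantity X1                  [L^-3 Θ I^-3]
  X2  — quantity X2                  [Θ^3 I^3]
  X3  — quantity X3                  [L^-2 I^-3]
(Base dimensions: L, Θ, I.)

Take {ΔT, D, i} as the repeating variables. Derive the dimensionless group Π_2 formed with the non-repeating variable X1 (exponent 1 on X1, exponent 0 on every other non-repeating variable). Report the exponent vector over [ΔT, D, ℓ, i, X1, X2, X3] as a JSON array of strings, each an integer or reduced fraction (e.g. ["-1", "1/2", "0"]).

["-1", "3", "0", "3", "1", "0", "0"]

Dimensional matrix (L×Θ×I by ΔT×D×ℓ×i×X1×X2×X3):
  L: [ 0  1  1  0 -3  0 -2]
  Θ: [ 1  0  0  0  1  3  0]
  I: [ 0  0  0  1 -3  3 -3]
Echelon form has 3 nonzero rows (pivots: ΔT,D,i)
Pivot set = {ΔT,D,i}, free = {ℓ,X1,X2,X3}
RREF:
  r0: [   1    0    0    0    1    3    0]
  r1: [   0    1    1    0   -3    0   -2]
  r2: [   0    0    0    1   -3    3   -3]
Fix exponent of X1 at 1, ℓ at 0, X2 at 0, X3 at 0; solve each RREF row for its pivot's exponent:
  r0: exp(ΔT) + (1)·1 = 0 ⇒ exp(ΔT) = -1
  r1: exp(D) + (-3)·1 = 0 ⇒ exp(D) = 3
  r2: exp(i) + (-3)·1 = 0 ⇒ exp(i) = 3
Π_2 = ΔT^-1 · D^3 · i^3 · X1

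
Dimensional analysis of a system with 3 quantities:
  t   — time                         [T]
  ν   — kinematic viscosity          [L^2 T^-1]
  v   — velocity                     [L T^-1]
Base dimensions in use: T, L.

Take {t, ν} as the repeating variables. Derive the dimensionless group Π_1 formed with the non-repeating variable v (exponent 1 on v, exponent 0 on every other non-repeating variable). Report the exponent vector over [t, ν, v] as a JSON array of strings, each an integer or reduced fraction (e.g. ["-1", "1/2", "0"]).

Exponent matrix [T,L] × [t,ν,v]:
  T: [ 1 -1 -1]
  L: [ 0  2  1]
Row reduction gives pivot columns t,ν; rank = 2
Pivot set = {t,ν}, free = {v}
RREF:
  r0: [   1    0 -1/2]
  r1: [   0    1  1/2]
Fix exponent of v at 1; solve each RREF row for its pivot's exponent:
  r0: exp(t) + (-1/2)·1 = 0 ⇒ exp(t) = 1/2
  r1: exp(ν) + (1/2)·1 = 0 ⇒ exp(ν) = -1/2
Π_1 = t^(1/2) · ν^(-1/2) · v

["1/2", "-1/2", "1"]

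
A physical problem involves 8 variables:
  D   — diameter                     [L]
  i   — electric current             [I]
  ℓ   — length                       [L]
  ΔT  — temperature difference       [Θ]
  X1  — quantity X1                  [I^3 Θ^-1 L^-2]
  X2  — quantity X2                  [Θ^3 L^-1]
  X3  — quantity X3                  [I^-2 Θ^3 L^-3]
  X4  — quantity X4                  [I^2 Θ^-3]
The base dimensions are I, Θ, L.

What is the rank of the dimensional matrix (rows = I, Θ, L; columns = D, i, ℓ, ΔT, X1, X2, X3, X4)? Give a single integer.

Write exponents as rows I,Θ,L / cols D,i,ℓ,ΔT,X1,X2,X3,X4:
  I: [ 0  1  0  0  3  0 -2  2]
  Θ: [ 0  0  0  1 -1  3  3 -3]
  L: [ 1  0  1  0 -2 -1 -3  0]
Echelon form has 3 nonzero rows (pivots: D,i,ΔT)

3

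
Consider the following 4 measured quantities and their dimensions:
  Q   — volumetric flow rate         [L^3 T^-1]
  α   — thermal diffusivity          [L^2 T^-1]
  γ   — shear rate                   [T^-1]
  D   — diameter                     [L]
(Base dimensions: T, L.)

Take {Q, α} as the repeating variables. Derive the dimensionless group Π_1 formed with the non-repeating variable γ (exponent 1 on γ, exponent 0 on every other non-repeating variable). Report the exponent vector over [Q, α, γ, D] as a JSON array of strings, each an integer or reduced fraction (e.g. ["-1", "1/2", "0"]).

Write exponents as rows T,L / cols Q,α,γ,D:
  T: [-1 -1 -1  0]
  L: [ 3  2  0  1]
RREF → pivots at {Q,α} ⇒ r = 2
Pivot set = {Q,α}, free = {γ,D}
RREF:
  r0: [   1    0   -2    1]
  r1: [   0    1    3   -1]
Fix exponent of γ at 1, D at 0; solve each RREF row for its pivot's exponent:
  r0: exp(Q) + (-2)·1 = 0 ⇒ exp(Q) = 2
  r1: exp(α) + (3)·1 = 0 ⇒ exp(α) = -3
Π_1 = Q^2 · α^-3 · γ

["2", "-3", "1", "0"]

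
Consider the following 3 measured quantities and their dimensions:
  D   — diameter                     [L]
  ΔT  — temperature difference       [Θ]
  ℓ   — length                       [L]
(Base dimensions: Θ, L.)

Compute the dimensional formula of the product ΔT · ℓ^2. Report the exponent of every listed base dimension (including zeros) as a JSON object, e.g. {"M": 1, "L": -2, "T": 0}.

Dimensional matrix (Θ×L by D×ΔT×ℓ):
  Θ: [ 0  1  0]
  L: [ 1  0  1]
  [Θ]: (1)·1+(2)·0 = 1
  [L]: (1)·0+(2)·1 = 2
⇒ Θ L^2

{"Θ": 1, "L": 2}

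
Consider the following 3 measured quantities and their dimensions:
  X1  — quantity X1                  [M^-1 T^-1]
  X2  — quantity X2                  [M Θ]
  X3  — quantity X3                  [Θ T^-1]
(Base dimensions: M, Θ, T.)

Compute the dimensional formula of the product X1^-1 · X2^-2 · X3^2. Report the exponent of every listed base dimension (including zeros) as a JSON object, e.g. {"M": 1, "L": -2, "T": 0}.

Dimensional matrix (M×Θ×T by X1×X2×X3):
  M: [-1  1  0]
  Θ: [ 0  1  1]
  T: [-1  0 -1]
  [M]: (-1)·-1+(-2)·1+(2)·0 = -1
  [Θ]: (-1)·0+(-2)·1+(2)·1 = 0
  [T]: (-1)·-1+(-2)·0+(2)·-1 = -1
⇒ M^-1 T^-1

{"M": -1, "Θ": 0, "T": -1}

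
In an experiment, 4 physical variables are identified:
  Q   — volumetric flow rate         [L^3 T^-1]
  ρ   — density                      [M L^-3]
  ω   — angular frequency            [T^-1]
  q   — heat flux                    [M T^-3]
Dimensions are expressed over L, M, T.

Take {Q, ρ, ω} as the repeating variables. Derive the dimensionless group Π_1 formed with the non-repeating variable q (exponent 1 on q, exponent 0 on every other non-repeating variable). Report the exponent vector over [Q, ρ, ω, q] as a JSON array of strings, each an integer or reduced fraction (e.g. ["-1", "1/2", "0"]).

Dimensional matrix (L×M×T by Q×ρ×ω×q):
  L: [ 3 -3  0  0]
  M: [ 0  1  0  1]
  T: [-1  0 -1 -3]
Echelon form has 3 nonzero rows (pivots: Q,ρ,ω)
Repeat: Q,ρ,ω; free: q
RREF:
  r0: [   1    0    0    1]
  r1: [   0    1    0    1]
  r2: [   0    0    1    2]
Fix exponent of q at 1; solve each RREF row for its pivot's exponent:
  r0: exp(Q) + (1)·1 = 0 ⇒ exp(Q) = -1
  r1: exp(ρ) + (1)·1 = 0 ⇒ exp(ρ) = -1
  r2: exp(ω) + (2)·1 = 0 ⇒ exp(ω) = -2
Π_1 = Q^-1 · ρ^-1 · ω^-2 · q

["-1", "-1", "-2", "1"]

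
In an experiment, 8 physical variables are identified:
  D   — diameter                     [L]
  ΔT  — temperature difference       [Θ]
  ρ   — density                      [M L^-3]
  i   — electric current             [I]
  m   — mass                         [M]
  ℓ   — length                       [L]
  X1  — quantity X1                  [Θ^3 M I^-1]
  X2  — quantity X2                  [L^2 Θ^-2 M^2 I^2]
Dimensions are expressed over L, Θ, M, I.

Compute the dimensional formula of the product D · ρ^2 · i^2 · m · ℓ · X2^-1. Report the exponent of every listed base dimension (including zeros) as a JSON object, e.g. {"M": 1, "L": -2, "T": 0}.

Dimensional matrix (L×Θ×M×I by D×ΔT×ρ×i×m×ℓ×X1×X2):
  L: [ 1  0 -3  0  0  1  0  2]
  Θ: [ 0  1  0  0  0  0  3 -2]
  M: [ 0  0  1  0  1  0  1  2]
  I: [ 0  0  0  1  0  0 -1  2]
  [L]: (1)·1+(2)·-3+(2)·0+(1)·0+(1)·1+(-1)·2 = -6
  [Θ]: (1)·0+(2)·0+(2)·0+(1)·0+(1)·0+(-1)·-2 = 2
  [M]: (1)·0+(2)·1+(2)·0+(1)·1+(1)·0+(-1)·2 = 1
  [I]: (1)·0+(2)·0+(2)·1+(1)·0+(1)·0+(-1)·2 = 0
⇒ L^-6 Θ^2 M

{"L": -6, "Θ": 2, "M": 1, "I": 0}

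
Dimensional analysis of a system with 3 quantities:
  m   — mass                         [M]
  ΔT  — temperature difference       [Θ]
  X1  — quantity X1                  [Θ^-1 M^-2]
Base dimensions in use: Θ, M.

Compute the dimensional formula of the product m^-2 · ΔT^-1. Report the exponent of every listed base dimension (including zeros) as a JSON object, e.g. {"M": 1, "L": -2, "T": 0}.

Dimensional matrix (Θ×M by m×ΔT×X1):
  Θ: [ 0  1 -1]
  M: [ 1  0 -2]
  [Θ]: (-2)·0+(-1)·1 = -1
  [M]: (-2)·1+(-1)·0 = -2
⇒ Θ^-1 M^-2

{"Θ": -1, "M": -2}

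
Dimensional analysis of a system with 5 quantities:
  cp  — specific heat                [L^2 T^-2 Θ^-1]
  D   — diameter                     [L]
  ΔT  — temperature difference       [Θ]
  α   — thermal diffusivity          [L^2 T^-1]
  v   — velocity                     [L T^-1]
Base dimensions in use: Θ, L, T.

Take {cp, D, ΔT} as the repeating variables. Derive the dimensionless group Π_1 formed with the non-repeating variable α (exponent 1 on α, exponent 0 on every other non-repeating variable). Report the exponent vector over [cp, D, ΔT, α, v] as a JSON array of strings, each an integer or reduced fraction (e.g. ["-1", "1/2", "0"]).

["-1/2", "-1", "-1/2", "1", "0"]

Write exponents as rows Θ,L,T / cols cp,D,ΔT,α,v:
  Θ: [-1  0  1  0  0]
  L: [ 2  1  0  2  1]
  T: [-2  0  0 -1 -1]
Echelon form has 3 nonzero rows (pivots: cp,D,ΔT)
Repeat: cp,D,ΔT; free: α,v
RREF:
  r0: [   1    0    0  1/2  1/2]
  r1: [   0    1    0    1    0]
  r2: [   0    0    1  1/2  1/2]
Fix exponent of α at 1, v at 0; solve each RREF row for its pivot's exponent:
  r0: exp(cp) + (1/2)·1 = 0 ⇒ exp(cp) = -1/2
  r1: exp(D) + (1)·1 = 0 ⇒ exp(D) = -1
  r2: exp(ΔT) + (1/2)·1 = 0 ⇒ exp(ΔT) = -1/2
Π_1 = cp^(-1/2) · D^-1 · ΔT^(-1/2) · α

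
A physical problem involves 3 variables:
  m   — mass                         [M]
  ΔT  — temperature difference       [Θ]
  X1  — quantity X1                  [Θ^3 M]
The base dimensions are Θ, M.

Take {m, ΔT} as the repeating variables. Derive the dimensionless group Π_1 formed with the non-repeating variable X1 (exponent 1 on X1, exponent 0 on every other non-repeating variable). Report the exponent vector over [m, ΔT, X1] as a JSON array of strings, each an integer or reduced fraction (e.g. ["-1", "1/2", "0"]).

["-1", "-3", "1"]

Dimensional matrix (Θ×M by m×ΔT×X1):
  Θ: [ 0  1  3]
  M: [ 1  0  1]
Echelon form has 2 nonzero rows (pivots: m,ΔT)
Pivot set = {m,ΔT}, free = {X1}
RREF:
  r0: [   1    0    1]
  r1: [   0    1    3]
Fix exponent of X1 at 1; solve each RREF row for its pivot's exponent:
  r0: exp(m) + (1)·1 = 0 ⇒ exp(m) = -1
  r1: exp(ΔT) + (3)·1 = 0 ⇒ exp(ΔT) = -3
Π_1 = m^-1 · ΔT^-3 · X1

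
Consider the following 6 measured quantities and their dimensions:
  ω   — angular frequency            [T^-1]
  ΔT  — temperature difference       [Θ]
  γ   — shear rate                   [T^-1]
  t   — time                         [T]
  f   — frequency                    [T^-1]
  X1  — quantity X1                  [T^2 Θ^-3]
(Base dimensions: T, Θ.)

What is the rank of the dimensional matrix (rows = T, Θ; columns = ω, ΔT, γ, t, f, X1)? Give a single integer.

Dimensional matrix (T×Θ by ω×ΔT×γ×t×f×X1):
  T: [-1  0 -1  1 -1  2]
  Θ: [ 0  1  0  0  0 -3]
RREF → pivots at {ω,ΔT} ⇒ r = 2

2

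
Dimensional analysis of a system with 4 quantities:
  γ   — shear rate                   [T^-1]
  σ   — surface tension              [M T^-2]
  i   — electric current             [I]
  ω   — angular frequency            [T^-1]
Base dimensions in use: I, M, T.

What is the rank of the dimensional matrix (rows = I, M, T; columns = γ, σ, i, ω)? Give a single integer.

3

Exponent matrix [I,M,T] × [γ,σ,i,ω]:
  I: [ 0  0  1  0]
  M: [ 0  1  0  0]
  T: [-1 -2  0 -1]
Row reduction gives pivot columns γ,σ,i; rank = 3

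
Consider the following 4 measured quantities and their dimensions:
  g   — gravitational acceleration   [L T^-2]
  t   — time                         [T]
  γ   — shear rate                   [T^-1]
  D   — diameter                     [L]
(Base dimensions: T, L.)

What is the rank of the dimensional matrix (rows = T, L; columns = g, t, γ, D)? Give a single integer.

2

Dimensional matrix (T×L by g×t×γ×D):
  T: [-2  1 -1  0]
  L: [ 1  0  0  1]
RREF → pivots at {g,t} ⇒ r = 2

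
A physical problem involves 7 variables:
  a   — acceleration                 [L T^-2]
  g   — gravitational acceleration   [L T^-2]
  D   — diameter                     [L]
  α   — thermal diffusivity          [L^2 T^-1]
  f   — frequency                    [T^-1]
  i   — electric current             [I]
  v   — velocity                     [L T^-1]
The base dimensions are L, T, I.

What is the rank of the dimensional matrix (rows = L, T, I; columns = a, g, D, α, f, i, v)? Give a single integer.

Write exponents as rows L,T,I / cols a,g,D,α,f,i,v:
  L: [ 1  1  1  2  0  0  1]
  T: [-2 -2  0 -1 -1  0 -1]
  I: [ 0  0  0  0  0  1  0]
Row reduction gives pivot columns a,D,i; rank = 3

3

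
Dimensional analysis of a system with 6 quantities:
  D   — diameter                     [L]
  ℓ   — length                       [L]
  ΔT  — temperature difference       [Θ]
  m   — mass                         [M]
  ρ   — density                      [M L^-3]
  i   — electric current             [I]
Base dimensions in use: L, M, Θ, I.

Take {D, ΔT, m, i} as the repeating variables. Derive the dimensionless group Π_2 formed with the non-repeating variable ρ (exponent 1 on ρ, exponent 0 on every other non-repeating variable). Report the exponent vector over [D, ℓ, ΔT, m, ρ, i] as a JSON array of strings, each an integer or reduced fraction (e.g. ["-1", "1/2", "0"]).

["3", "0", "0", "-1", "1", "0"]

Exponent matrix [L,M,Θ,I] × [D,ℓ,ΔT,m,ρ,i]:
  L: [ 1  1  0  0 -3  0]
  M: [ 0  0  0  1  1  0]
  Θ: [ 0  0  1  0  0  0]
  I: [ 0  0  0  0  0  1]
Echelon form has 4 nonzero rows (pivots: D,ΔT,m,i)
Pivot set = {D,ΔT,m,i}, free = {ℓ,ρ}
RREF:
  r0: [   1    1    0    0   -3    0]
  r1: [   0    0    1    0    0    0]
  r2: [   0    0    0    1    1    0]
  r3: [   0    0    0    0    0    1]
Fix exponent of ρ at 1, ℓ at 0; solve each RREF row for its pivot's exponent:
  r0: exp(D) + (-3)·1 = 0 ⇒ exp(D) = 3
  r1: exp(ΔT) + (0)·1 = 0 ⇒ exp(ΔT) = 0
  r2: exp(m) + (1)·1 = 0 ⇒ exp(m) = -1
  r3: exp(i) + (0)·1 = 0 ⇒ exp(i) = 0
Π_2 = D^3 · m^-1 · ρ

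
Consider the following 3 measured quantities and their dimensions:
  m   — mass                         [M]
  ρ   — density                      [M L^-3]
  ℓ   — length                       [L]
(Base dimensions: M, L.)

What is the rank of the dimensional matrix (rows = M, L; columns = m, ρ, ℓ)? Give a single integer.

Dimensional matrix (M×L by m×ρ×ℓ):
  M: [ 1  1  0]
  L: [ 0 -3  1]
Row reduction gives pivot columns m,ρ; rank = 2

2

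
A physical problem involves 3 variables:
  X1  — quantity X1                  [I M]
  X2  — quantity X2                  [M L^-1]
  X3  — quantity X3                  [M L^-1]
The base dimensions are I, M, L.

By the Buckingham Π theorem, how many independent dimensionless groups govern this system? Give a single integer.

1

Exponent matrix [I,M,L] × [X1,X2,X3]:
  I: [ 1  0  0]
  M: [ 1  1  1]
  L: [ 0 -1 -1]
Echelon form has 2 nonzero rows (pivots: X1,X2)
n=3, r=2 ⇒ 1 dimensionless group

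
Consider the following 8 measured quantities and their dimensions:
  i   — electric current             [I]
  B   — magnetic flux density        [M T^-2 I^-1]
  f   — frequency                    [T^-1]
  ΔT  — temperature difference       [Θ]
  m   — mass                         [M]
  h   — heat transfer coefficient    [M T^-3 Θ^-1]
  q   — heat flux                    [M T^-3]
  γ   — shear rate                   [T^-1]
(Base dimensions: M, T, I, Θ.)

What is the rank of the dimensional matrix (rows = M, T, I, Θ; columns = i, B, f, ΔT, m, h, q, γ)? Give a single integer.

Write exponents as rows M,T,I,Θ / cols i,B,f,ΔT,m,h,q,γ:
  M: [ 0  1  0  0  1  1  1  0]
  T: [ 0 -2 -1  0  0 -3 -3 -1]
  I: [ 1 -1  0  0  0  0  0  0]
  Θ: [ 0  0  0  1  0 -1  0  0]
RREF → pivots at {i,B,f,ΔT} ⇒ r = 4

4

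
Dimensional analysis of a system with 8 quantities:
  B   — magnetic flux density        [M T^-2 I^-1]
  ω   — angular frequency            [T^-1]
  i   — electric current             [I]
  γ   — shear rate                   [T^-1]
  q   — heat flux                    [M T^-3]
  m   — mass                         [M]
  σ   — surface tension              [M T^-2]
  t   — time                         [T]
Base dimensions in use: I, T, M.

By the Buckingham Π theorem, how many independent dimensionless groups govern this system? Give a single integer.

Exponent matrix [I,T,M] × [B,ω,i,γ,q,m,σ,t]:
  I: [-1  0  1  0  0  0  0  0]
  T: [-2 -1  0 -1 -3  0 -2  1]
  M: [ 1  0  0  0  1  1  1  0]
Echelon form has 3 nonzero rows (pivots: B,ω,i)
8 vars − rank 3 = 5 Π groups

5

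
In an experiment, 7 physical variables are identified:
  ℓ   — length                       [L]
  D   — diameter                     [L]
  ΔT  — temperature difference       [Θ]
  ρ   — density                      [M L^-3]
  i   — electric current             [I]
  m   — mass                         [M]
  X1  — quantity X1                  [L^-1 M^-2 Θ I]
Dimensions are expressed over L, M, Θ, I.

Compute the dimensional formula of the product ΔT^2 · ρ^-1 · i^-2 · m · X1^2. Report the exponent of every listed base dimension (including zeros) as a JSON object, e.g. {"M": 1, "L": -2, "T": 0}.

{"L": 1, "M": -4, "Θ": 4, "I": 0}

Dimensional matrix (L×M×Θ×I by ℓ×D×ΔT×ρ×i×m×X1):
  L: [ 1  1  0 -3  0  0 -1]
  M: [ 0  0  0  1  0  1 -2]
  Θ: [ 0  0  1  0  0  0  1]
  I: [ 0  0  0  0  1  0  1]
  [L]: (2)·0+(-1)·-3+(-2)·0+(1)·0+(2)·-1 = 1
  [M]: (2)·0+(-1)·1+(-2)·0+(1)·1+(2)·-2 = -4
  [Θ]: (2)·1+(-1)·0+(-2)·0+(1)·0+(2)·1 = 4
  [I]: (2)·0+(-1)·0+(-2)·1+(1)·0+(2)·1 = 0
⇒ L M^-4 Θ^4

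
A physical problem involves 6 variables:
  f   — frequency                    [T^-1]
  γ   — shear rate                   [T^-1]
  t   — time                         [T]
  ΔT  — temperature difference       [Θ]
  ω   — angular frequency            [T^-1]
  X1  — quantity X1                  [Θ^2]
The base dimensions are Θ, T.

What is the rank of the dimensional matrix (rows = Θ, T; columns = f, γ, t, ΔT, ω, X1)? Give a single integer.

Dimensional matrix (Θ×T by f×γ×t×ΔT×ω×X1):
  Θ: [ 0  0  0  1  0  2]
  T: [-1 -1  1  0 -1  0]
Row reduction gives pivot columns f,ΔT; rank = 2

2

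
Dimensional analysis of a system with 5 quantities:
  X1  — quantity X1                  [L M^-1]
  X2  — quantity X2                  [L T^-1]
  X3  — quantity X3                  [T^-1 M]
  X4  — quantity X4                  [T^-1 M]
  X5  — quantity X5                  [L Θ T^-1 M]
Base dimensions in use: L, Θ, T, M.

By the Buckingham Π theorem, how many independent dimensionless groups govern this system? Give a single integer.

Dimensional matrix (L×Θ×T×M by X1×X2×X3×X4×X5):
  L: [ 1  1  0  0  1]
  Θ: [ 0  0  0  0  1]
  T: [ 0 -1 -1 -1 -1]
  M: [-1  0  1  1  1]
Echelon form has 3 nonzero rows (pivots: X1,X2,X5)
Π count = n − r = 5 − 3 = 2

2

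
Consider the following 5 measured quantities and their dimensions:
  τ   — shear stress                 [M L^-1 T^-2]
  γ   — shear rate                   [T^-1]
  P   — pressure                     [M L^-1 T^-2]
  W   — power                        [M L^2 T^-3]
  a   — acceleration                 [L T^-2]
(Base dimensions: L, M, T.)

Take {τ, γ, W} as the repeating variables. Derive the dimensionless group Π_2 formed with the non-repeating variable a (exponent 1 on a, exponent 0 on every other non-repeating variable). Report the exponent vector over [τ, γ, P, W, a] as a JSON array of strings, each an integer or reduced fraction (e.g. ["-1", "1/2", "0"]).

["1/3", "-5/3", "0", "-1/3", "1"]

Write exponents as rows L,M,T / cols τ,γ,P,W,a:
  L: [-1  0 -1  2  1]
  M: [ 1  0  1  1  0]
  T: [-2 -1 -2 -3 -2]
Row reduction gives pivot columns τ,γ,W; rank = 3
Pivot set = {τ,γ,W}, free = {P,a}
RREF:
  r0: [   1    0    1    0 -1/3]
  r1: [   0    1    0    0  5/3]
  r2: [   0    0    0    1  1/3]
Fix exponent of a at 1, P at 0; solve each RREF row for its pivot's exponent:
  r0: exp(τ) + (-1/3)·1 = 0 ⇒ exp(τ) = 1/3
  r1: exp(γ) + (5/3)·1 = 0 ⇒ exp(γ) = -5/3
  r2: exp(W) + (1/3)·1 = 0 ⇒ exp(W) = -1/3
Π_2 = τ^(1/3) · γ^(-5/3) · W^(-1/3) · a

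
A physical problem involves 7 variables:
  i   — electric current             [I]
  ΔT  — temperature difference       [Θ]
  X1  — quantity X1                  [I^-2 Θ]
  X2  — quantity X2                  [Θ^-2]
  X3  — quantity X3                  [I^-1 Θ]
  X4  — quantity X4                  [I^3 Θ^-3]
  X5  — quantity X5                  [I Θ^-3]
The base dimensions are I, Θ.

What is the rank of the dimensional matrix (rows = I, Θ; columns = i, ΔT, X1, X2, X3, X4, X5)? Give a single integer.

Dimensional matrix (I×Θ by i×ΔT×X1×X2×X3×X4×X5):
  I: [ 1  0 -2  0 -1  3  1]
  Θ: [ 0  1  1 -2  1 -3 -3]
Row reduction gives pivot columns i,ΔT; rank = 2

2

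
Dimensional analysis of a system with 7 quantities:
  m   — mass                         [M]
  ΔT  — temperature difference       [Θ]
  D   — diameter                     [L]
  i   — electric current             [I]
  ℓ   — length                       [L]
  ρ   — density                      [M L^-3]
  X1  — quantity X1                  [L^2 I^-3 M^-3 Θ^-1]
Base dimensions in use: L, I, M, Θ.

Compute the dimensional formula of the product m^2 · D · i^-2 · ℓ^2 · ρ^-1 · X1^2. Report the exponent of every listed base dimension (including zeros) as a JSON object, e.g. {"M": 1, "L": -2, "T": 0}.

{"L": 10, "I": -8, "M": -5, "Θ": -2}

Write exponents as rows L,I,M,Θ / cols m,ΔT,D,i,ℓ,ρ,X1:
  L: [ 0  0  1  0  1 -3  2]
  I: [ 0  0  0  1  0  0 -3]
  M: [ 1  0  0  0  0  1 -3]
  Θ: [ 0  1  0  0  0  0 -1]
  [L]: (2)·0+(1)·1+(-2)·0+(2)·1+(-1)·-3+(2)·2 = 10
  [I]: (2)·0+(1)·0+(-2)·1+(2)·0+(-1)·0+(2)·-3 = -8
  [M]: (2)·1+(1)·0+(-2)·0+(2)·0+(-1)·1+(2)·-3 = -5
  [Θ]: (2)·0+(1)·0+(-2)·0+(2)·0+(-1)·0+(2)·-1 = -2
⇒ L^10 I^-8 M^-5 Θ^-2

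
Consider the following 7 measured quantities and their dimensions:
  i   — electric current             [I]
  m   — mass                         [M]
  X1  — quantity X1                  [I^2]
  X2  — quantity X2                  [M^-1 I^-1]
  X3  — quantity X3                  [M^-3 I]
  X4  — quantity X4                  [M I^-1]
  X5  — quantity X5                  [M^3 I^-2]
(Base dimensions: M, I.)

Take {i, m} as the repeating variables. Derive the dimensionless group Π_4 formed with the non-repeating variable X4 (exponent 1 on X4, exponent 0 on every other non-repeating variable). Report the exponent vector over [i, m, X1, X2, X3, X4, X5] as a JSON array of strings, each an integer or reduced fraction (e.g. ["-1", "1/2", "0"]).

["1", "-1", "0", "0", "0", "1", "0"]

Write exponents as rows M,I / cols i,m,X1,X2,X3,X4,X5:
  M: [ 0  1  0 -1 -3  1  3]
  I: [ 1  0  2 -1  1 -1 -2]
RREF → pivots at {i,m} ⇒ r = 2
Pivot set = {i,m}, free = {X1,X2,X3,X4,X5}
RREF:
  r0: [   1    0    2   -1    1   -1   -2]
  r1: [   0    1    0   -1   -3    1    3]
Fix exponent of X4 at 1, X1 at 0, X2 at 0, X3 at 0, X5 at 0; solve each RREF row for its pivot's exponent:
  r0: exp(i) + (-1)·1 = 0 ⇒ exp(i) = 1
  r1: exp(m) + (1)·1 = 0 ⇒ exp(m) = -1
Π_4 = i · m^-1 · X4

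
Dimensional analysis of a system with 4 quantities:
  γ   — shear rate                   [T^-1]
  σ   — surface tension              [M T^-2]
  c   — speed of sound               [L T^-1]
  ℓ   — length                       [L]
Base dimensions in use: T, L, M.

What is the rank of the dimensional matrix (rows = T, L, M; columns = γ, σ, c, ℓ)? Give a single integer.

3

Exponent matrix [T,L,M] × [γ,σ,c,ℓ]:
  T: [-1 -2 -1  0]
  L: [ 0  0  1  1]
  M: [ 0  1  0  0]
RREF → pivots at {γ,σ,c} ⇒ r = 3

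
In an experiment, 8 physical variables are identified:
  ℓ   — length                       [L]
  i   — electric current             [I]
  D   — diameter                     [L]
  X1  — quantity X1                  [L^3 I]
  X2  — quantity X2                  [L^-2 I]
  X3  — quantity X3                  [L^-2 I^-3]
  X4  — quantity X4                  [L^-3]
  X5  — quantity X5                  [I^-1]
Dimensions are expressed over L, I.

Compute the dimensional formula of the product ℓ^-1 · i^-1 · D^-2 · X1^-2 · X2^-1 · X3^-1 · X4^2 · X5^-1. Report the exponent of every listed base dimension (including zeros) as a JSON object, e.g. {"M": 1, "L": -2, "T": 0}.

{"L": -11, "I": 0}

Exponent matrix [L,I] × [ℓ,i,D,X1,X2,X3,X4,X5]:
  L: [ 1  0  1  3 -2 -2 -3  0]
  I: [ 0  1  0  1  1 -3  0 -1]
  [L]: (-1)·1+(-1)·0+(-2)·1+(-2)·3+(-1)·-2+(-1)·-2+(2)·-3+(-1)·0 = -11
  [I]: (-1)·0+(-1)·1+(-2)·0+(-2)·1+(-1)·1+(-1)·-3+(2)·0+(-1)·-1 = 0
⇒ L^-11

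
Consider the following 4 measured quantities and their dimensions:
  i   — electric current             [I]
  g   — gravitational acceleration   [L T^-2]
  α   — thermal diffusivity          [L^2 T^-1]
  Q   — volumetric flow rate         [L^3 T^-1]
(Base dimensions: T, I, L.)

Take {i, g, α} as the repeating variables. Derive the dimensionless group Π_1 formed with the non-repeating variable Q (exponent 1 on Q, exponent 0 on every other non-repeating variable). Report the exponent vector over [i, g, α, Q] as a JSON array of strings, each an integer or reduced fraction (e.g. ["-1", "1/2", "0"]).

["0", "1/3", "-5/3", "1"]

Write exponents as rows T,I,L / cols i,g,α,Q:
  T: [ 0 -2 -1 -1]
  I: [ 1  0  0  0]
  L: [ 0  1  2  3]
Echelon form has 3 nonzero rows (pivots: i,g,α)
Repeat: i,g,α; free: Q
RREF:
  r0: [   1    0    0    0]
  r1: [   0    1    0 -1/3]
  r2: [   0    0    1  5/3]
Fix exponent of Q at 1; solve each RREF row for its pivot's exponent:
  r0: exp(i) + (0)·1 = 0 ⇒ exp(i) = 0
  r1: exp(g) + (-1/3)·1 = 0 ⇒ exp(g) = 1/3
  r2: exp(α) + (5/3)·1 = 0 ⇒ exp(α) = -5/3
Π_1 = g^(1/3) · α^(-5/3) · Q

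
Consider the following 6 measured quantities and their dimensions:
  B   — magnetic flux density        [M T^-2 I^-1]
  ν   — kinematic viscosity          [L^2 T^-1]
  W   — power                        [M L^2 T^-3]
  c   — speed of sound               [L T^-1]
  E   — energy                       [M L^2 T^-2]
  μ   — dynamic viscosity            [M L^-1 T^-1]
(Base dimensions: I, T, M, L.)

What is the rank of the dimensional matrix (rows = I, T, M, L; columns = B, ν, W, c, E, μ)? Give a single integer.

4

Write exponents as rows I,T,M,L / cols B,ν,W,c,E,μ:
  I: [-1  0  0  0  0  0]
  T: [-2 -1 -3 -1 -2 -1]
  M: [ 1  0  1  0  1  1]
  L: [ 0  2  2  1  2 -1]
RREF → pivots at {B,ν,W,c} ⇒ r = 4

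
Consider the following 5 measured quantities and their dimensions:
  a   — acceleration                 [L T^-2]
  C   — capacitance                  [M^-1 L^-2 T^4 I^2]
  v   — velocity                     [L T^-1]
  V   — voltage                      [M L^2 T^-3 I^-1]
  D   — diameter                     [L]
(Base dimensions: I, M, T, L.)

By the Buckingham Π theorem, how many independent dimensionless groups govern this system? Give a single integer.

Exponent matrix [I,M,T,L] × [a,C,v,V,D]:
  I: [ 0  2  0 -1  0]
  M: [ 0 -1  0  1  0]
  T: [-2  4 -1 -3  0]
  L: [ 1 -2  1  2  1]
Row reduction gives pivot columns a,C,v,V; rank = 4
Π count = n − r = 5 − 4 = 1

1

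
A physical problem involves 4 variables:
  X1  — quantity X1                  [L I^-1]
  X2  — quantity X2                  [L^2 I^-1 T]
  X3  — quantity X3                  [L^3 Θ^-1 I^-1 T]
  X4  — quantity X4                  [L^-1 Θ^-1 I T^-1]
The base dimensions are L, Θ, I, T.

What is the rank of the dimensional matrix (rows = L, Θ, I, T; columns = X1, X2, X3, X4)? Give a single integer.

Dimensional matrix (L×Θ×I×T by X1×X2×X3×X4):
  L: [ 1  2  3 -1]
  Θ: [ 0  0 -1 -1]
  I: [-1 -1 -1  1]
  T: [ 0  1  1 -1]
RREF → pivots at {X1,X2,X3} ⇒ r = 3

3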